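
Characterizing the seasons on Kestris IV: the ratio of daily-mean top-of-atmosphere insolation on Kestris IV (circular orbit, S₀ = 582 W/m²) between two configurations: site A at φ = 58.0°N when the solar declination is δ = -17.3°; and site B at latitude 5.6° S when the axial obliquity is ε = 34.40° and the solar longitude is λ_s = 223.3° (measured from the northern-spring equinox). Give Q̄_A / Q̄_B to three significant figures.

— Configuration A (φ=+58.0°):
cos H₀ = −tan(+58.0°) tan(-17.300°) = 0.4984, H₀ = 1.0490 rad.
Bracket: H₀ sin φ sin δ + cos φ cos δ sin H₀ = 1.0490×0.84805×-0.29737 + 0.52992×0.95476×0.86692 = -0.264542 + 0.438615 = 0.174073.
Q̄ = (S₀/π) × [bracket] = (582/π) × 0.174073 = 32.248 W/m².
— Configuration B (φ=-5.6°):
Solar declination: sin δ = sin ε · sin λ_s = sin 34.40° × sin 223.3° = -0.38746, so δ = -22.797°.
cos H₀ = −tan(-5.6°) tan(-22.797°) = -0.0412, H₀ = 1.6120 rad.
Bracket: H₀ sin φ sin δ + cos φ cos δ sin H₀ = 1.6120×-0.09758×-0.38746 + 0.99523×0.92188×0.99915 = 0.060947 + 0.916703 = 0.977650.
Q̄ = (S₀/π) × [bracket] = (582/π) × 0.977650 = 181.12 W/m².
Ratio Q̄_A / Q̄_B = 32.248 / 181.12 = 0.1780.

Q̄_A / Q̄_B ≈ 0.178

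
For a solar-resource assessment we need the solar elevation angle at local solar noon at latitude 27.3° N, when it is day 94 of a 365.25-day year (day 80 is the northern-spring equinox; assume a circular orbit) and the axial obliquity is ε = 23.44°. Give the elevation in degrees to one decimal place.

68.1°

Solar longitude: λ_s = 360° × (94 − 80)/365.25 = 13.799°.
sin δ = sin 23.44° × sin 13.799° = 0.09488, so δ = +5.444°.
At local noon the hour angle is zero, so the zenith angle equals |φ − δ| = |+27.3° − (+5.444°)| = 21.856°.
Elevation = 90° − 21.856° = 68.1°.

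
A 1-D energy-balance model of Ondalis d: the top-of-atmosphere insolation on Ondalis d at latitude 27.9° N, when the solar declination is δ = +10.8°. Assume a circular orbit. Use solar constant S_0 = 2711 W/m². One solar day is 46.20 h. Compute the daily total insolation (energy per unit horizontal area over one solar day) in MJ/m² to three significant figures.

cos h₀ = −tan(+27.9°) tan(+10.800°) = -0.1010, h₀ = 1.6720 rad.
Bracket: h₀ sin ϕ sin δ + cos ϕ cos δ sin h₀ = 1.6720×0.46793×0.18738 + 0.88377×0.98229×0.99489 = 0.146602 + 0.863682 = 1.010284.
Q̄ = (S_0/π) × [bracket] = (2711/π) × 1.010284 = 871.81 W/m².
Daily total = Q̄ × 46.20 h × 3600 s/h = 871.81 × 46.20 × 3600 / 10⁶ = 145.0 MJ/m².

145 MJ/m²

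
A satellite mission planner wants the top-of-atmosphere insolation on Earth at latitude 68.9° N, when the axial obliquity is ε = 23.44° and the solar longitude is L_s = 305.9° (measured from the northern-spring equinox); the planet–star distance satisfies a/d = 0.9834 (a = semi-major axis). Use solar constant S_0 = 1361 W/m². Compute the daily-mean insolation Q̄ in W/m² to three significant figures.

Q̄ ≈ 5.48 W/m²

Solar declination: sin δ = sin ε · sin L_s = sin 23.44° × sin 305.9° = -0.32223, so δ = -18.798°.
cos h₀ = −tan(+68.9°) tan(-18.798°) = 0.8821, h₀ = 0.4905 rad.
Bracket: h₀ sin ϕ sin δ + cos ϕ cos δ sin h₀ = 0.4905×0.93295×-0.32223 + 0.36000×0.94666×0.47103 = -0.147456 + 0.160526 = 0.013070.
Inverse-square distance factor (a/d)² = 0.9834² = 0.967076.
Q̄ = (S_0/π) × 0.967076 × [bracket] = (1361/π) × 0.967076 × 0.013070 = 5.476 W/m².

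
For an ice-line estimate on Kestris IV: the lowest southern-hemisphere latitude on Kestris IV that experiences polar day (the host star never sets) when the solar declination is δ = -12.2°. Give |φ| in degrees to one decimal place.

|φ| = 77.8°

Polar day requires cos H₀ = −tan φ tan δ ≤ −1, i.e. tan φ tan δ ≥ 1.
The boundary is |tan φ| · |tan δ| = 1, so |φ| = 90° − |δ| = 90° − 12.2° = 77.8° in the southern hemisphere.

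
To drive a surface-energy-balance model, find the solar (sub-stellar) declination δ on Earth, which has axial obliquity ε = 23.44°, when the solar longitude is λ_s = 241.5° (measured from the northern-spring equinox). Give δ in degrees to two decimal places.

sin δ = sin ε · sin λ_s = sin 23.44° × sin 241.5° = -0.349583.
δ = arcsin(-0.349583) = -20.46°.

δ = -20.46°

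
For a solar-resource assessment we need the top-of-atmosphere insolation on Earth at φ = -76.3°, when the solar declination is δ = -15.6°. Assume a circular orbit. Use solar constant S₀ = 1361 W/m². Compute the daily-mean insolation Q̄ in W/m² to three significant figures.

cos H₀ = −tan(-76.3°) tan(-15.600°) = -1.1453 ≤ −1 ⇒ polar day, H₀ = π.
Bracket: H₀ sin φ sin δ + cos φ cos δ sin H₀ = 3.1416×-0.97155×-0.26892 + 0.23684×0.96316×0.00000 = 0.820803 + 0.000000 = 0.820803.
Q̄ = (S₀/π) × [bracket] = (1361/π) × 0.820803 = 355.6 W/m².

Q̄ ≈ 356 W/m²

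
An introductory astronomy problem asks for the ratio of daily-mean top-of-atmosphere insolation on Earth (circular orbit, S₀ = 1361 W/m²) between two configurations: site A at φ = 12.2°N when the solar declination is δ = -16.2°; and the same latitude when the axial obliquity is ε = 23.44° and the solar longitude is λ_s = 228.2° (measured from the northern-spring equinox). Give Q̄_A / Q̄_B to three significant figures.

Q̄_A / Q̄_B ≈ 1.01

— Configuration A (φ=+12.2°):
cos H₀ = −tan(+12.2°) tan(-16.200°) = 0.0628, H₀ = 1.5079 rad.
Bracket: H₀ sin φ sin δ + cos φ cos δ sin H₀ = 1.5079×0.21132×-0.27899 + 0.97742×0.96029×0.99803 = -0.088900 + 0.936758 = 0.847858.
Q̄ = (S₀/π) × [bracket] = (1361/π) × 0.847858 = 367.31 W/m².
— Configuration B (φ=+12.2°):
Solar declination: sin δ = sin ε · sin λ_s = sin 23.44° × sin 228.2° = -0.29654, so δ = -17.250°.
cos H₀ = −tan(+12.2°) tan(-17.250°) = 0.0671, H₀ = 1.5036 rad.
Bracket: H₀ sin φ sin δ + cos φ cos δ sin H₀ = 1.5036×0.21132×-0.29654 + 0.97742×0.95502×0.99774 = -0.094223 + 0.931346 = 0.837123.
Q̄ = (S₀/π) × [bracket] = (1361/π) × 0.837123 = 362.66 W/m².
Ratio Q̄_A / Q̄_B = 367.31 / 362.66 = 1.013.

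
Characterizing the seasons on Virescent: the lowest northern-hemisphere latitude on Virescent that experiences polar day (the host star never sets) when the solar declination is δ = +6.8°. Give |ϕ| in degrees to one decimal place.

Polar day requires cos h₀ = −tan ϕ tan δ ≤ −1, i.e. tan ϕ tan δ ≥ 1.
The boundary is |tan ϕ| · |tan δ| = 1, so |ϕ| = 90° − |δ| = 90° − 6.8° = 83.2° in the northern hemisphere.

|ϕ| = 83.2°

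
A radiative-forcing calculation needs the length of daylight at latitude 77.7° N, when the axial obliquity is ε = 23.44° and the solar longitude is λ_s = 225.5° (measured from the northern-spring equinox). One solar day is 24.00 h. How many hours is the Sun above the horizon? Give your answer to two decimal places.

0.00 h

Solar declination: sin δ = sin ε · sin λ_s = sin 23.44° × sin 225.5° = -0.28372, so δ = -16.483°.
cos H₀ = −tan φ · tan δ = 1.3570 ≥ 1, so the Sun never rises (polar night) and H₀ = 0.
Daylight = 2H₀/(2π) × 24.00 h = (0.0000/π) × 24.00 = 0.00 h.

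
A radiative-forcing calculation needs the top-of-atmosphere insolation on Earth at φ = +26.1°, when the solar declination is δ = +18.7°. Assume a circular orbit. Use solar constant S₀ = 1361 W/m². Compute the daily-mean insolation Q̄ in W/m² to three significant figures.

cos H₀ = −tan(+26.1°) tan(+18.700°) = -0.1658, H₀ = 1.7374 rad.
Bracket: H₀ sin φ sin δ + cos φ cos δ sin H₀ = 1.7374×0.43994×0.32061 + 0.89803×0.94721×0.98616 = 0.245059 + 0.838850 = 1.083909.
Q̄ = (S₀/π) × [bracket] = (1361/π) × 1.083909 = 469.6 W/m².

Q̄ ≈ 470 W/m²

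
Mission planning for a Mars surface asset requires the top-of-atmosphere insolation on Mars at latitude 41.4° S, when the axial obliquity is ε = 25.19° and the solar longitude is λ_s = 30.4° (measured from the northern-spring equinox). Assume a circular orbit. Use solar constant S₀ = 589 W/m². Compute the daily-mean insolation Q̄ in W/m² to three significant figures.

Solar declination: sin δ = sin ε · sin λ_s = sin 25.19° × sin 30.4° = 0.21538, so δ = +12.438°.
cos H₀ = −tan(-41.4°) tan(+12.438°) = 0.1944, H₀ = 1.3751 rad.
Bracket: H₀ sin φ sin δ + cos φ cos δ sin H₀ = 1.3751×-0.66131×0.21538 + 0.75011×0.97653×0.98091 = -0.195860 + 0.718521 = 0.522661.
Q̄ = (S₀/π) × [bracket] = (589/π) × 0.522661 = 97.99 W/m².

Q̄ ≈ 98.0 W/m²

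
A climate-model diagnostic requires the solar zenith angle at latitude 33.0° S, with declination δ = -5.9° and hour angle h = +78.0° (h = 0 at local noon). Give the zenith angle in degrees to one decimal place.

cos θ_z = sin φ sin δ + cos φ cos δ cos h = 0.055985 + 0.173446 = 0.229431.
θ_z = arccos(0.229431) = 76.7°.

θ_z = 76.7°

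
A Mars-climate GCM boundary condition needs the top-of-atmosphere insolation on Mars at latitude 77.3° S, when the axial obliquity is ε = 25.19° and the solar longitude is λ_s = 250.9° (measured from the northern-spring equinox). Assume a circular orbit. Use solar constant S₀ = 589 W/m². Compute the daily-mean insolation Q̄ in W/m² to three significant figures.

Q̄ ≈ 231 W/m²

Solar declination: sin δ = sin ε · sin λ_s = sin 25.19° × sin 250.9° = -0.40219, so δ = -23.715°.
cos H₀ = −tan(-77.3°) tan(-23.715°) = -1.9493 ≤ −1 ⇒ polar day, H₀ = π.
Bracket: H₀ sin φ sin δ + cos φ cos δ sin H₀ = 3.1416×-0.97553×-0.40219 + 0.21985×0.91556×0.00000 = 1.232602 + 0.000000 = 1.232602.
Q̄ = (S₀/π) × [bracket] = (589/π) × 1.232602 = 231.1 W/m².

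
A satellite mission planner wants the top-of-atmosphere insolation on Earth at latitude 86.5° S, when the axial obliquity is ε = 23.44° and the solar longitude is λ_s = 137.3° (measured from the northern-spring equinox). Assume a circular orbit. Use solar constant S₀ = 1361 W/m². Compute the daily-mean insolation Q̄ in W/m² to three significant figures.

Q̄ ≈ 0.00 W/m²

Solar declination: sin δ = sin ε · sin λ_s = sin 23.44° × sin 137.3° = 0.26976, so δ = +15.650°.
cos H₀ = −tan(-86.5°) tan(+15.650°) = 4.5804 ≥ 1 ⇒ polar night, H₀ = 0 and Q̄ = 0.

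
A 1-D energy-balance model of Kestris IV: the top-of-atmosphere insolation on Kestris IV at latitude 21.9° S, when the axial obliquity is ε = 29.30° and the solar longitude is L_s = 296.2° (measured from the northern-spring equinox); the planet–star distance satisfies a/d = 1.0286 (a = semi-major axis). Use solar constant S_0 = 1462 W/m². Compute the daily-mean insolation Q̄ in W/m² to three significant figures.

Q̄ ≈ 545 W/m²

Solar declination: sin δ = sin ε · sin L_s = sin 29.30° × sin 296.2° = -0.43910, so δ = -26.047°.
cos h₀ = −tan(-21.9°) tan(-26.047°) = -0.1965, h₀ = 1.7686 rad.
Bracket: h₀ sin ϕ sin δ + cos ϕ cos δ sin h₀ = 1.7686×-0.37299×-0.43910 + 0.92784×0.89844×0.98051 = 0.289661 + 0.817362 = 1.107023.
Inverse-square distance factor (a/d)² = 1.0286² = 1.058018.
Q̄ = (S_0/π) × 1.058018 × [bracket] = (1462/π) × 1.058018 × 1.107023 = 545.1 W/m².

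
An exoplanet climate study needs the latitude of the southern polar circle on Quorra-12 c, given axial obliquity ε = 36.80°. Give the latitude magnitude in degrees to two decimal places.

53.20°

The polar circle is the lowest latitude that experiences at least one full rotation of continuous darkness at the northern-summer solstice; it lies at |φ| = 90° − ε = 90° − 36.80° = 53.20°.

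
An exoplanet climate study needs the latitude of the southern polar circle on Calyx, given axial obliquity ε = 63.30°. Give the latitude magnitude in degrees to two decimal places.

The polar circle is the lowest latitude that experiences at least one full rotation of continuous darkness at the northern-summer solstice; it lies at |ϕ| = 90° − ε = 90° − 63.30° = 26.70°.

26.70°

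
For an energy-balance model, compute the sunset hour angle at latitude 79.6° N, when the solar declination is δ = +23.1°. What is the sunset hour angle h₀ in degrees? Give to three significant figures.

Sunrise equation: cos h₀ = −tan ϕ · tan δ = -2.3240 ≤ −1, so the Sun never sets (polar day) and h₀ = π.

h₀ = 180°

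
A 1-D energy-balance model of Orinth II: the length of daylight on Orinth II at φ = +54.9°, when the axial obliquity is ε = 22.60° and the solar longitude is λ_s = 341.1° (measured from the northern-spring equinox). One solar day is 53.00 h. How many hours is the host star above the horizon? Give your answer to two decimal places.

23.47 h

Solar declination: sin δ = sin ε · sin λ_s = sin 22.60° × sin 341.1° = -0.12448, so δ = -7.151°.
cos H₀ = −tan φ · tan δ = −tan(+54.9°) × tan(-7.151°) = 0.1785, so H₀ = 1.3913 rad = 79.72°.
Daylight = 2H₀/(2π) × 53.00 h = (1.3913/π) × 53.00 = 23.47 h.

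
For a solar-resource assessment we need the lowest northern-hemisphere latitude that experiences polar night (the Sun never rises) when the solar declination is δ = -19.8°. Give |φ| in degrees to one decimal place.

Polar night requires cos H₀ = −tan φ tan δ ≥ 1, i.e. tan φ tan δ ≤ −1.
The boundary is |tan φ| · |tan δ| = 1, so |φ| = 90° − |δ| = 90° − 19.8° = 70.2° in the northern hemisphere.

|φ| = 70.2°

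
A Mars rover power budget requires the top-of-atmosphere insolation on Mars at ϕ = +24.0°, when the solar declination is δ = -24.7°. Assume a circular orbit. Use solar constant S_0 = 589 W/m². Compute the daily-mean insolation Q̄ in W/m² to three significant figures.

Q̄ ≈ 109 W/m²

cos h₀ = −tan(+24.0°) tan(-24.700°) = 0.2048, h₀ = 1.3646 rad.
Bracket: h₀ sin ϕ sin δ + cos ϕ cos δ sin h₀ = 1.3646×0.40674×-0.41787 + 0.91355×0.90851×0.97881 = -0.231933 + 0.812382 = 0.580449.
Q̄ = (S_0/π) × [bracket] = (589/π) × 0.580449 = 108.8 W/m².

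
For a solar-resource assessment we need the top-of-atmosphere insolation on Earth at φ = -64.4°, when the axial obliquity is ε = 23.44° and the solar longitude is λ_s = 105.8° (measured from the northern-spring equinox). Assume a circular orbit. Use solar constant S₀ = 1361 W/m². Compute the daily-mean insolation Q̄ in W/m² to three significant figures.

Solar declination: sin δ = sin ε · sin λ_s = sin 23.44° × sin 105.8° = 0.38276, so δ = +22.505°.
cos H₀ = −tan(-64.4°) tan(+22.505°) = 0.8647, H₀ = 0.5262 rad.
Bracket: H₀ sin φ sin δ + cos φ cos δ sin H₀ = 0.5262×-0.90183×0.38276 + 0.43209×0.92385×0.50224 = -0.181636 + 0.200487 = 0.018851.
Q̄ = (S₀/π) × [bracket] = (1361/π) × 0.018851 = 8.167 W/m².

Q̄ ≈ 8.17 W/m²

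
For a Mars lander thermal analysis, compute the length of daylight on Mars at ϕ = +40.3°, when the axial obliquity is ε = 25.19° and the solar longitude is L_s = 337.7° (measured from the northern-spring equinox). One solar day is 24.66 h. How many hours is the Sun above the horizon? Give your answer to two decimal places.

Solar declination: sin δ = sin ε · sin L_s = sin 25.19° × sin 337.7° = -0.16150, so δ = -9.294°.
cos h₀ = −tan ϕ · tan δ = −tan(+40.3°) × tan(-9.294°) = 0.1388, so h₀ = 1.4316 rad = 82.02°.
Daylight = 2h₀/(2π) × 24.66 h = (1.4316/π) × 24.66 = 11.24 h.

11.24 h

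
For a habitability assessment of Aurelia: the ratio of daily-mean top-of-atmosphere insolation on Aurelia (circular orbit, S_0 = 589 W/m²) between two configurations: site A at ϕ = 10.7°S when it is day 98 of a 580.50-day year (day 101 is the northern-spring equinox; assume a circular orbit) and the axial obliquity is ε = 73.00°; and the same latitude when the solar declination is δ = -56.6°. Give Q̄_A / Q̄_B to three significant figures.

Q̄_A / Q̄_B ≈ 1.23

— Configuration A (ϕ=-10.7°):
Solar longitude: L_s = 360° × (98 − 101)/580.50 = -1.860°, i.e. -1.860° + 360° = 358.140°.
sin δ = sin 73.00° × sin 358.140° = -0.03105, so δ = -1.779°.
cos h₀ = −tan(-10.7°) tan(-1.779°) = -0.0059, h₀ = 1.5767 rad.
Bracket: h₀ sin ϕ sin δ + cos ϕ cos δ sin h₀ = 1.5767×-0.18567×-0.03105 + 0.98261×0.99952×0.99998 = 0.009090 + 0.982119 = 0.991209.
Q̄ = (S_0/π) × [bracket] = (589/π) × 0.991209 = 185.84 W/m².
— Configuration B (ϕ=-10.7°):
cos h₀ = −tan(-10.7°) tan(-56.600°) = -0.2866, h₀ = 1.8614 rad.
Bracket: h₀ sin ϕ sin δ + cos ϕ cos δ sin h₀ = 1.8614×-0.18567×-0.83485 + 0.98261×0.55048×0.95806 = 0.288529 + 0.518222 = 0.806751.
Q̄ = (S_0/π) × [bracket] = (589/π) × 0.806751 = 151.25 W/m².
Ratio Q̄_A / Q̄_B = 185.84 / 151.25 = 1.229.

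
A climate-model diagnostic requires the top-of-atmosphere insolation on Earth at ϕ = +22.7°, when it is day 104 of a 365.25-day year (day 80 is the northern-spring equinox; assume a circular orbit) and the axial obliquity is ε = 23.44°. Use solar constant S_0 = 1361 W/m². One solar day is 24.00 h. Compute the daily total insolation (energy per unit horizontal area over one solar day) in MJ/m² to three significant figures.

37.8 MJ/m²

Solar longitude: L_s = 360° × (104 − 80)/365.25 = 23.655°.
sin δ = sin 23.44° × sin 23.655° = 0.15960, so δ = +9.184°.
cos h₀ = −tan(+22.7°) tan(+9.184°) = -0.0676, h₀ = 1.6385 rad.
Bracket: h₀ sin ϕ sin δ + cos ϕ cos δ sin h₀ = 1.6385×0.38591×0.15960 + 0.92254×0.98718×0.99771 = 0.100917 + 0.908628 = 1.009545.
Q̄ = (S_0/π) × [bracket] = (1361/π) × 1.009545 = 437.35 W/m².
Daily total = Q̄ × 24.00 h × 3600 s/h = 437.35 × 24.00 × 3600 / 10⁶ = 37.79 MJ/m².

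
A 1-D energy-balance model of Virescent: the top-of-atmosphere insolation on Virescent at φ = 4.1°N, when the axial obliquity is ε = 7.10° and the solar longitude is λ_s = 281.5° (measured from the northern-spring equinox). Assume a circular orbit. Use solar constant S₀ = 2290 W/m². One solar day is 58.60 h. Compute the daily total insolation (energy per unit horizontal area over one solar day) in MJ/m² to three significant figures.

150 MJ/m²

Solar declination: sin δ = sin ε · sin λ_s = sin 7.10° × sin 281.5° = -0.12112, so δ = -6.957°.
cos H₀ = −tan(+4.1°) tan(-6.957°) = 0.0087, H₀ = 1.5620 rad.
Bracket: H₀ sin φ sin δ + cos φ cos δ sin H₀ = 1.5620×0.07150×-0.12112 + 0.99744×0.99264×0.99996 = -0.013527 + 0.990059 = 0.976532.
Q̄ = (S₀/π) × [bracket] = (2290/π) × 0.976532 = 711.82 W/m².
Daily total = Q̄ × 58.60 h × 3600 s/h = 711.82 × 58.60 × 3600 / 10⁶ = 150.2 MJ/m².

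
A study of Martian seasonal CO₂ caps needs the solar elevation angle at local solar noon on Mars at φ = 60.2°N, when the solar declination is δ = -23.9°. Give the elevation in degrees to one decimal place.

5.9°

At local noon the hour angle is zero, so the zenith angle equals |φ − δ| = |+60.2° − (-23.900°)| = 84.100°.
Elevation = 90° − 84.100° = 5.9°.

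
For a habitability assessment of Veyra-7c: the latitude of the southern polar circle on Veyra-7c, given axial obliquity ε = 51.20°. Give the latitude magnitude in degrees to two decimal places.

38.80°

The polar circle is the lowest latitude that experiences at least one full rotation of continuous darkness at the northern-summer solstice; it lies at |φ| = 90° − ε = 90° − 51.20° = 38.80°.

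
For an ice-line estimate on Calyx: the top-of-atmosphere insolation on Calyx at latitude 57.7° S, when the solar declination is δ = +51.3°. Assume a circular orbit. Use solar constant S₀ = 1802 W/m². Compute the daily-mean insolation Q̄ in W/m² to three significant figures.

Q̄ ≈ 0.00 W/m²

cos H₀ = −tan(-57.7°) tan(+51.300°) = 1.9745 ≥ 1 ⇒ polar night, H₀ = 0 and Q̄ = 0.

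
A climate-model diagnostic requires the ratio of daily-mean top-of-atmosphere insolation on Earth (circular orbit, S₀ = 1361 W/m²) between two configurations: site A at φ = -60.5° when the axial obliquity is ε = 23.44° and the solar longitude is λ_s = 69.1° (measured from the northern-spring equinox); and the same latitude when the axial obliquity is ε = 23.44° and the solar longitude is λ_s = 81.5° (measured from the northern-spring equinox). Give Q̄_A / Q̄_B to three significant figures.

Q̄_A / Q̄_B ≈ 1.33

— Configuration A (φ=-60.5°):
Solar declination: sin δ = sin ε · sin λ_s = sin 23.44° × sin 69.1° = 0.37162, so δ = +21.815°.
cos H₀ = −tan(-60.5°) tan(+21.815°) = 0.7075, H₀ = 0.7848 rad.
Bracket: H₀ sin φ sin δ + cos φ cos δ sin H₀ = 0.7848×-0.87036×0.37162 + 0.49242×0.92839×0.70672 = -0.253838 + 0.323083 = 0.069245.
Q̄ = (S₀/π) × [bracket] = (1361/π) × 0.069245 = 29.998 W/m².
— Configuration B (φ=-60.5°):
Solar declination: sin δ = sin ε · sin λ_s = sin 23.44° × sin 81.5° = 0.39342, so δ = +23.167°.
cos H₀ = −tan(-60.5°) tan(+23.167°) = 0.7564, H₀ = 0.7131 rad.
Bracket: H₀ sin φ sin δ + cos φ cos δ sin H₀ = 0.7131×-0.87036×0.39342 + 0.49242×0.91936×0.65416 = -0.244178 + 0.296146 = 0.051968.
Q̄ = (S₀/π) × [bracket] = (1361/π) × 0.051968 = 22.514 W/m².
Ratio Q̄_A / Q̄_B = 29.998 / 22.514 = 1.332.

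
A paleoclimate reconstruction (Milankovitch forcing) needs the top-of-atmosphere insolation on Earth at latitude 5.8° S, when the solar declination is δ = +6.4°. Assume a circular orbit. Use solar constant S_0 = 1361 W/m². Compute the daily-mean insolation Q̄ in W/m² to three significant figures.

Q̄ ≈ 421 W/m²

cos h₀ = −tan(-5.8°) tan(+6.400°) = 0.0114, h₀ = 1.5594 rad.
Bracket: h₀ sin ϕ sin δ + cos ϕ cos δ sin h₀ = 1.5594×-0.10106×0.11147 + 0.99488×0.99377×0.99994 = -0.017567 + 0.988623 = 0.971056.
Q̄ = (S_0/π) × [bracket] = (1361/π) × 0.971056 = 420.7 W/m².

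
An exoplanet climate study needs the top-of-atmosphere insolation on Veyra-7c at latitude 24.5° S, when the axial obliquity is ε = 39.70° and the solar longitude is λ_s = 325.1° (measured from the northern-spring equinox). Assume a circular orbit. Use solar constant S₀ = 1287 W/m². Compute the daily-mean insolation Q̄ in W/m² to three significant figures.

Solar declination: sin δ = sin ε · sin λ_s = sin 39.70° × sin 325.1° = -0.36547, so δ = -21.436°.
cos H₀ = −tan(-24.5°) tan(-21.436°) = -0.1789, H₀ = 1.7507 rad.
Bracket: H₀ sin φ sin δ + cos φ cos δ sin H₀ = 1.7507×-0.41469×-0.36547 + 0.90996×0.93082×0.98386 = 0.265330 + 0.833338 = 1.098668.
Q̄ = (S₀/π) × [bracket] = (1287/π) × 1.098668 = 450.1 W/m².

Q̄ ≈ 450 W/m²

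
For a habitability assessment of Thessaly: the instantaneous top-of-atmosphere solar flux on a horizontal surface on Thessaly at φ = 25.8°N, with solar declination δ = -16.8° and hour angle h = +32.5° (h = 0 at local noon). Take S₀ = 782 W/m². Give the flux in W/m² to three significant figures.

cos θ_z = sin φ sin δ + cos φ cos δ cos h = -0.125796 + 0.726913 = 0.601117.
Flux = S₀ · cos θ_z = 782 × 0.601117 = 470.1 W/m².

470 W/m²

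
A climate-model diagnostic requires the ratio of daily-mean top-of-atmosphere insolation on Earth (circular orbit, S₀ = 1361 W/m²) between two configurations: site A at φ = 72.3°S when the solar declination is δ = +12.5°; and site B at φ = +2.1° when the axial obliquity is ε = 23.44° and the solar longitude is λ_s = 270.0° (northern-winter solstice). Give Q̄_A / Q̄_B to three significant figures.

Q̄_A / Q̄_B ≈ 0.0537

— Configuration A (φ=-72.3°):
cos H₀ = −tan(-72.3°) tan(+12.500°) = 0.6947, H₀ = 0.8028 rad.
Bracket: H₀ sin φ sin δ + cos φ cos δ sin H₀ = 0.8028×-0.95266×0.21644 + 0.30403×0.97630×0.71934 = -0.165532 + 0.213518 = 0.047986.
Q̄ = (S₀/π) × [bracket] = (1361/π) × 0.047986 = 20.788 W/m².
— Configuration B (φ=+2.1°):
Solar declination: sin δ = sin ε · sin λ_s = sin 23.44° × sin 270.0° = -0.39779, so δ = -23.440°.
cos H₀ = −tan(+2.1°) tan(-23.440°) = 0.0159, H₀ = 1.5549 rad.
Bracket: H₀ sin φ sin δ + cos φ cos δ sin H₀ = 1.5549×0.03664×-0.39779 + 0.99933×0.91748×0.99987 = -0.022663 + 0.916746 = 0.894083.
Q̄ = (S₀/π) × [bracket] = (1361/π) × 0.894083 = 387.33 W/m².
Ratio Q̄_A / Q̄_B = 20.788 / 387.33 = 0.05367.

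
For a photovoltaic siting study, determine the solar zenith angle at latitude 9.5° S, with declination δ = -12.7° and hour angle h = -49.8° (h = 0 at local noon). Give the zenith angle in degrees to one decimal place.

cos θ_z = sin φ sin δ + cos φ cos δ cos h = 0.036285 + 0.621031 = 0.657316.
θ_z = arccos(0.657316) = 48.9°.

θ_z = 48.9°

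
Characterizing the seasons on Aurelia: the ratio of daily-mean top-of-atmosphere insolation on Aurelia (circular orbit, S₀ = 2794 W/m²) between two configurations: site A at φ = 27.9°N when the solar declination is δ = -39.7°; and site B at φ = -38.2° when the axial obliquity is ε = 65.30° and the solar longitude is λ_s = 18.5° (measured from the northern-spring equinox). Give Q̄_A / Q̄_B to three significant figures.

— Configuration A (φ=+27.9°):
cos H₀ = −tan(+27.9°) tan(-39.700°) = 0.4396, H₀ = 1.1157 rad.
Bracket: H₀ sin φ sin δ + cos φ cos δ sin H₀ = 1.1157×0.46793×-0.63877 + 0.88377×0.76940×0.89821 = -0.333482 + 0.610758 = 0.277276.
Q̄ = (S₀/π) × [bracket] = (2794/π) × 0.277276 = 246.60 W/m².
— Configuration B (φ=-38.2°):
Solar declination: sin δ = sin ε · sin λ_s = sin 65.30° × sin 18.5° = 0.28827, so δ = +16.755°.
cos H₀ = −tan(-38.2°) tan(+16.755°) = 0.2369, H₀ = 1.3316 rad.
Bracket: H₀ sin φ sin δ + cos φ cos δ sin H₀ = 1.3316×-0.61841×0.28827 + 0.78586×0.95755×0.97153 = -0.237383 + 0.731077 = 0.493694.
Q̄ = (S₀/π) × [bracket] = (2794/π) × 0.493694 = 439.07 W/m².
Ratio Q̄_A / Q̄_B = 246.60 / 439.07 = 0.5616.

Q̄_A / Q̄_B ≈ 0.562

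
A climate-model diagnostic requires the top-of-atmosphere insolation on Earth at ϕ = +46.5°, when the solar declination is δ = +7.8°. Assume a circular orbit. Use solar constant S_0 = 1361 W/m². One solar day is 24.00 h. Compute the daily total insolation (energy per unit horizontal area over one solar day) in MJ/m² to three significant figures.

cos h₀ = −tan(+46.5°) tan(+7.800°) = -0.1443, h₀ = 1.7157 rad.
Bracket: h₀ sin ϕ sin δ + cos ϕ cos δ sin h₀ = 1.7157×0.72537×0.13572 + 0.68835×0.99075×0.98953 = 0.168906 + 0.674842 = 0.843748.
Q̄ = (S_0/π) × [bracket] = (1361/π) × 0.843748 = 365.53 W/m².
Daily total = Q̄ × 24.00 h × 3600 s/h = 365.53 × 24.00 × 3600 / 10⁶ = 31.58 MJ/m².

31.6 MJ/m²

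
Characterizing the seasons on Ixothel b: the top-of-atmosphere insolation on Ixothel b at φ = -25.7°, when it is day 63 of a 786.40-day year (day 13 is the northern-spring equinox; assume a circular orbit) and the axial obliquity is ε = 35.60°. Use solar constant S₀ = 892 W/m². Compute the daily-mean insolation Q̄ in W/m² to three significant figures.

Solar longitude: λ_s = 360° × (63 − 13)/786.40 = 22.889°.
sin δ = sin 35.60° × sin 22.889° = 0.22642, so δ = +13.086°.
cos H₀ = −tan(-25.7°) tan(+13.086°) = 0.1119, H₀ = 1.4587 rad.
Bracket: H₀ sin φ sin δ + cos φ cos δ sin H₀ = 1.4587×-0.43366×0.22642 + 0.90108×0.97403×0.99372 = -0.143229 + 0.872167 = 0.728938.
Q̄ = (S₀/π) × [bracket] = (892/π) × 0.728938 = 207.0 W/m².

Q̄ ≈ 207 W/m²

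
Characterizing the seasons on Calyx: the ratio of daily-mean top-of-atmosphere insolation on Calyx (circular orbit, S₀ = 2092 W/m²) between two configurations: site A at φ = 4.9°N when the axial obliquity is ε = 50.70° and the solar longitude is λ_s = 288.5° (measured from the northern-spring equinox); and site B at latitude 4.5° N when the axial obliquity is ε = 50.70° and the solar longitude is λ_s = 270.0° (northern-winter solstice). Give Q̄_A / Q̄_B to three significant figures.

Q̄_A / Q̄_B ≈ 1.08

— Configuration A (φ=+4.9°):
Solar declination: sin δ = sin ε · sin λ_s = sin 50.70° × sin 288.5° = -0.73385, so δ = -47.210°.
cos H₀ = −tan(+4.9°) tan(-47.210°) = 0.0926, H₀ = 1.4781 rad.
Bracket: H₀ sin φ sin δ + cos φ cos δ sin H₀ = 1.4781×0.08542×-0.73385 + 0.99635×0.67931×0.99570 = -0.092655 + 0.673920 = 0.581265.
Q̄ = (S₀/π) × [bracket] = (2092/π) × 0.581265 = 387.07 W/m².
— Configuration B (φ=+4.5°):
Solar declination: sin δ = sin ε · sin λ_s = sin 50.70° × sin 270.0° = -0.77384, so δ = -50.700°.
cos H₀ = −tan(+4.5°) tan(-50.700°) = 0.0962, H₀ = 1.4745 rad.
Bracket: H₀ sin φ sin δ + cos φ cos δ sin H₀ = 1.4745×0.07846×-0.77384 + 0.99692×0.63338×0.99537 = -0.089525 + 0.628506 = 0.538981.
Q̄ = (S₀/π) × [bracket] = (2092/π) × 0.538981 = 358.91 W/m².
Ratio Q̄_A / Q̄_B = 387.07 / 358.91 = 1.078.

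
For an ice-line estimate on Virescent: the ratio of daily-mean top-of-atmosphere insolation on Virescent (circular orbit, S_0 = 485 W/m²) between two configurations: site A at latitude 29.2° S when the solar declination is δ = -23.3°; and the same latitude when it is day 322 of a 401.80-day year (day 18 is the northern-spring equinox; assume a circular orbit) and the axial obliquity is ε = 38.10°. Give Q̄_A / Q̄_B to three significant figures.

— Configuration A (ϕ=-29.2°):
cos h₀ = −tan(-29.2°) tan(-23.300°) = -0.2407, h₀ = 1.8139 rad.
Bracket: h₀ sin ϕ sin δ + cos ϕ cos δ sin h₀ = 1.8139×-0.48786×-0.39555 + 0.87292×0.91845×0.97060 = 0.350034 + 0.778162 = 1.128196.
Q̄ = (S_0/π) × [bracket] = (485/π) × 1.128196 = 174.17 W/m².
— Configuration B (ϕ=-29.2°):
Solar longitude: L_s = 360° × (322 − 18)/401.80 = 272.374°.
sin δ = sin 38.10° × sin 272.374° = -0.61651, so δ = -38.061°.
cos h₀ = −tan(-29.2°) tan(-38.061°) = -0.4376, h₀ = 2.0237 rad.
Bracket: h₀ sin ϕ sin δ + cos ϕ cos δ sin h₀ = 2.0237×-0.48786×-0.61651 + 0.87292×0.78735×0.89916 = 0.608669 + 0.617987 = 1.226656.
Q̄ = (S_0/π) × [bracket] = (485/π) × 1.226656 = 189.37 W/m².
Ratio Q̄_A / Q̄_B = 174.17 / 189.37 = 0.9197.

Q̄_A / Q̄_B ≈ 0.920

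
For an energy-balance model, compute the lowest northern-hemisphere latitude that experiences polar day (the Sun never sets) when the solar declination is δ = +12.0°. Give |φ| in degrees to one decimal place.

Polar day requires cos H₀ = −tan φ tan δ ≤ −1, i.e. tan φ tan δ ≥ 1.
The boundary is |tan φ| · |tan δ| = 1, so |φ| = 90° − |δ| = 90° − 12.0° = 78.0° in the northern hemisphere.

|φ| = 78.0°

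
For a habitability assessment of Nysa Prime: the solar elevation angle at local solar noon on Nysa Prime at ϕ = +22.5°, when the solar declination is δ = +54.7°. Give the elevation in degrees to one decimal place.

57.8°

At local noon the hour angle is zero, so the zenith angle equals |ϕ − δ| = |+22.5° − (+54.700°)| = 32.200°.
Elevation = 90° − 32.200° = 57.8°.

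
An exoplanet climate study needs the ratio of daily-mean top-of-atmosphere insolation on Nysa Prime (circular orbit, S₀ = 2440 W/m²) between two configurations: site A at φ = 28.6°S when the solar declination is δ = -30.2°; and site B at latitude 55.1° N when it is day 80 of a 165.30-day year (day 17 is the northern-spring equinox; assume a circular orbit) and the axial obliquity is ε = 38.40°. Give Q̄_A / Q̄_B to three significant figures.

Q̄_A / Q̄_B ≈ 0.994

— Configuration A (φ=-28.6°):
cos H₀ = −tan(-28.6°) tan(-30.200°) = -0.3173, H₀ = 1.8937 rad.
Bracket: H₀ sin φ sin δ + cos φ cos δ sin H₀ = 1.8937×-0.47869×-0.50302 + 0.87798×0.86427×0.94832 = 0.455985 + 0.719596 = 1.175581.
Q̄ = (S₀/π) × [bracket] = (2440/π) × 1.175581 = 913.05 W/m².
— Configuration B (φ=+55.1°):
Solar longitude: λ_s = 360° × (80 − 17)/165.30 = 137.205°.
sin δ = sin 38.40° × sin 137.205° = 0.42199, so δ = +24.960°.
cos H₀ = −tan(+55.1°) tan(+24.960°) = -0.6672, H₀ = 2.3013 rad.
Bracket: H₀ sin φ sin δ + cos φ cos δ sin H₀ = 2.3013×0.82015×0.42199 + 0.57215×0.90660×0.74485 = 0.796469 + 0.386362 = 1.182831.
Q̄ = (S₀/π) × [bracket] = (2440/π) × 1.182831 = 918.68 W/m².
Ratio Q̄_A / Q̄_B = 913.05 / 918.68 = 0.9939.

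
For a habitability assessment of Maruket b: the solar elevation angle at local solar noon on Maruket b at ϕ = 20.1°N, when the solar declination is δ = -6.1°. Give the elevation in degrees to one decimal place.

At local noon the hour angle is zero, so the zenith angle equals |ϕ − δ| = |+20.1° − (-6.100°)| = 26.200°.
Elevation = 90° − 26.200° = 63.8°.

63.8°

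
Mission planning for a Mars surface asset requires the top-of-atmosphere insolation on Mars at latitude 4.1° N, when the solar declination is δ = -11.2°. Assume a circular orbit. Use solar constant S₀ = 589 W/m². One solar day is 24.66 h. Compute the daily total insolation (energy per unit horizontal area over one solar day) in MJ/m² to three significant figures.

cos H₀ = −tan(+4.1°) tan(-11.200°) = 0.0142, H₀ = 1.5566 rad.
Bracket: H₀ sin φ sin δ + cos φ cos δ sin H₀ = 1.5566×0.07150×-0.19423 + 0.99744×0.98096×0.99990 = -0.021617 + 0.978351 = 0.956734.
Q̄ = (S₀/π) × [bracket] = (589/π) × 0.956734 = 179.37 W/m².
Daily total = Q̄ × 24.66 h × 3600 s/h = 179.37 × 24.66 × 3600 / 10⁶ = 15.92 MJ/m².

15.9 MJ/m²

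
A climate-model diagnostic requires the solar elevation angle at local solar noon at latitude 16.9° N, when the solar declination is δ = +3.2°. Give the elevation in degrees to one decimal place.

At local noon the hour angle is zero, so the zenith angle equals |φ − δ| = |+16.9° − (+3.200°)| = 13.700°.
Elevation = 90° − 13.700° = 76.3°.

76.3°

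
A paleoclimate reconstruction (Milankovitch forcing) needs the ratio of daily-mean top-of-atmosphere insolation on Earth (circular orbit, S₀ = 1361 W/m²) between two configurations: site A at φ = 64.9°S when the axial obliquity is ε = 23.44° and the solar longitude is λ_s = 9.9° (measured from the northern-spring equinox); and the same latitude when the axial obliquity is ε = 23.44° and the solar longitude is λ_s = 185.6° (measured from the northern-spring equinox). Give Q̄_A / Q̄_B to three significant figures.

Q̄_A / Q̄_B ≈ 0.688

— Configuration A (φ=-64.9°):
Solar declination: sin δ = sin ε · sin λ_s = sin 23.44° × sin 9.9° = 0.06839, so δ = +3.922°.
cos H₀ = −tan(-64.9°) tan(+3.922°) = 0.1463, H₀ = 1.4239 rad.
Bracket: H₀ sin φ sin δ + cos φ cos δ sin H₀ = 1.4239×-0.90557×0.06839 + 0.42420×0.99766×0.98923 = -0.088185 + 0.418649 = 0.330464.
Q̄ = (S₀/π) × [bracket] = (1361/π) × 0.330464 = 143.16 W/m².
— Configuration B (φ=-64.9°):
Solar declination: sin δ = sin ε · sin λ_s = sin 23.44° × sin 185.6° = -0.03882, so δ = -2.225°.
cos H₀ = −tan(-64.9°) tan(-2.225°) = -0.0829, H₀ = 1.6538 rad.
Bracket: H₀ sin φ sin δ + cos φ cos δ sin H₀ = 1.6538×-0.90557×-0.03882 + 0.42420×0.99925×0.99656 = 0.058138 + 0.422424 = 0.480562.
Q̄ = (S₀/π) × [bracket] = (1361/π) × 0.480562 = 208.19 W/m².
Ratio Q̄_A / Q̄_B = 143.16 / 208.19 = 0.6876.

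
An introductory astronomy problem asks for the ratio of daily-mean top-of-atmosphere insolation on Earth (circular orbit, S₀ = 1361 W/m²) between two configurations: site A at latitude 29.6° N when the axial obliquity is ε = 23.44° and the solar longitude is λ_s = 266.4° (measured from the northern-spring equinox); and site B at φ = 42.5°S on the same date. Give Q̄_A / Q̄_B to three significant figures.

Q̄_A / Q̄_B ≈ 0.446

— Configuration A (φ=+29.6°):
Solar declination: sin δ = sin ε · sin λ_s = sin 23.44° × sin 266.4° = -0.39700, so δ = -23.391°.
cos H₀ = −tan(+29.6°) tan(-23.391°) = 0.2457, H₀ = 1.3225 rad.
Bracket: H₀ sin φ sin δ + cos φ cos δ sin H₀ = 1.3225×0.49394×-0.39700 + 0.86949×0.91782×0.96934 = -0.259335 + 0.773568 = 0.514233.
Q̄ = (S₀/π) × [bracket] = (1361/π) × 0.514233 = 222.78 W/m².
— Configuration B (φ=-42.5°):
cos H₀ = −tan(-42.5°) tan(-23.391°) = -0.3964, H₀ = 1.9783 rad.
Bracket: H₀ sin φ sin δ + cos φ cos δ sin H₀ = 1.9783×-0.67559×-0.39700 + 0.73728×0.91782×0.91809 = 0.530598 + 0.621263 = 1.151861.
Q̄ = (S₀/π) × [bracket] = (1361/π) × 1.151861 = 499.01 W/m².
Ratio Q̄_A / Q̄_B = 222.78 / 499.01 = 0.4464.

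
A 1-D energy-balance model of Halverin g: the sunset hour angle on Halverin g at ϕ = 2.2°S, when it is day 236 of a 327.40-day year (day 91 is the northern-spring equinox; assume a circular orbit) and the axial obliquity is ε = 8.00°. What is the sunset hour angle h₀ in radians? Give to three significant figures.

h₀ = 1.57 rad

Solar longitude: L_s = 360° × (236 − 91)/327.40 = 159.438°.
sin δ = sin 8.00° × sin 159.438° = 0.04888, so δ = +2.802°.
cos h₀ = −tan ϕ · tan δ = −tan(-2.2°) × tan(+2.802°) = 0.0019, so h₀ = 1.5689 rad = 89.89°.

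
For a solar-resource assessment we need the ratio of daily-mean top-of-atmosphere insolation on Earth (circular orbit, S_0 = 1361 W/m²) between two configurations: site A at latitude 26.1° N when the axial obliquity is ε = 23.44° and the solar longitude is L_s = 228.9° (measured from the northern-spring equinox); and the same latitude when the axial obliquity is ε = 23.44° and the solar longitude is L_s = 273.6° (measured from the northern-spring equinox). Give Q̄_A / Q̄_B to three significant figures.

Q̄_A / Q̄_B ≈ 1.16

— Configuration A (ϕ=+26.1°):
Solar declination: sin δ = sin ε · sin L_s = sin 23.44° × sin 228.9° = -0.29976, so δ = -17.443°.
cos h₀ = −tan(+26.1°) tan(-17.443°) = 0.1539, h₀ = 1.4163 rad.
Bracket: h₀ sin ϕ sin δ + cos ϕ cos δ sin h₀ = 1.4163×0.43994×-0.29976 + 0.89803×0.95402×0.98808 = -0.186777 + 0.846526 = 0.659749.
Q̄ = (S_0/π) × [bracket] = (1361/π) × 0.659749 = 285.82 W/m².
— Configuration B (ϕ=+26.1°):
Solar declination: sin δ = sin ε · sin L_s = sin 23.44° × sin 273.6° = -0.39700, so δ = -23.391°.
cos h₀ = −tan(+26.1°) tan(-23.391°) = 0.2119, h₀ = 1.3573 rad.
Bracket: h₀ sin ϕ sin δ + cos ϕ cos δ sin h₀ = 1.3573×0.43994×-0.39700 + 0.89803×0.91782×0.97729 = -0.237061 + 0.805512 = 0.568451.
Q̄ = (S_0/π) × [bracket] = (1361/π) × 0.568451 = 246.26 W/m².
Ratio Q̄_A / Q̄_B = 285.82 / 246.26 = 1.161.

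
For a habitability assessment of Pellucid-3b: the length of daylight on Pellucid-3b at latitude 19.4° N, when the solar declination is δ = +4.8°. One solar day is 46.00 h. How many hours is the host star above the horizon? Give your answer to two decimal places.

23.43 h

cos H₀ = −tan φ · tan δ = −tan(+19.4°) × tan(+4.800°) = -0.0296, so H₀ = 1.6004 rad = 91.69°.
Daylight = 2H₀/(2π) × 46.00 h = (1.6004/π) × 46.00 = 23.43 h.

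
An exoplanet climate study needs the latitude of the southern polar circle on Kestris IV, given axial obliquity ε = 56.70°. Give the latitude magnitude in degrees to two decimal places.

The polar circle is the lowest latitude that experiences at least one full rotation of continuous darkness at the northern-summer solstice; it lies at |φ| = 90° − ε = 90° − 56.70° = 33.30°.

33.30°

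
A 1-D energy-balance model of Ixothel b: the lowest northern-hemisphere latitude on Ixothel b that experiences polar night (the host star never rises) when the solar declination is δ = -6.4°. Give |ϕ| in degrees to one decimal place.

|ϕ| = 83.6°

Polar night requires cos h₀ = −tan ϕ tan δ ≥ 1, i.e. tan ϕ tan δ ≤ −1.
The boundary is |tan ϕ| · |tan δ| = 1, so |ϕ| = 90° − |δ| = 90° − 6.4° = 83.6° in the northern hemisphere.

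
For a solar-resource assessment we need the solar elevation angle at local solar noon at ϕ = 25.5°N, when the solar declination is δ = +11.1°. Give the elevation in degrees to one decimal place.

At local noon the hour angle is zero, so the zenith angle equals |ϕ − δ| = |+25.5° − (+11.100°)| = 14.400°.
Elevation = 90° − 14.400° = 75.6°.

75.6°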